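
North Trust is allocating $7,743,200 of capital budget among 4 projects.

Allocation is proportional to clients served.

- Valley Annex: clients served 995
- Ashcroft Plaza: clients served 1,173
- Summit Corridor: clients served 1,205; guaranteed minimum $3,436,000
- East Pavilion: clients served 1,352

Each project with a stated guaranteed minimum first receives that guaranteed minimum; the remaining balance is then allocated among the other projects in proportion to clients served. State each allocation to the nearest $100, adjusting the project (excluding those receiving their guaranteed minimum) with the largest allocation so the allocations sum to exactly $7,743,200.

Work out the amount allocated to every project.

Valley Annex: $1,217,500 | Ashcroft Plaza: $1,435,300 | Summit Corridor: $3,436,000 | East Pavilion: $1,654,400

Fund the minimums — Summit Corridor $3,436,000. Balance $4,307,200.
Balance split over remaining clients served 3,520: Valley Annex 1,217,518.18 → $1,217,500; Ashcroft Plaza 1,435,325.45 → $1,435,300; East Pavilion 1,654,356.36 → $1,654,400.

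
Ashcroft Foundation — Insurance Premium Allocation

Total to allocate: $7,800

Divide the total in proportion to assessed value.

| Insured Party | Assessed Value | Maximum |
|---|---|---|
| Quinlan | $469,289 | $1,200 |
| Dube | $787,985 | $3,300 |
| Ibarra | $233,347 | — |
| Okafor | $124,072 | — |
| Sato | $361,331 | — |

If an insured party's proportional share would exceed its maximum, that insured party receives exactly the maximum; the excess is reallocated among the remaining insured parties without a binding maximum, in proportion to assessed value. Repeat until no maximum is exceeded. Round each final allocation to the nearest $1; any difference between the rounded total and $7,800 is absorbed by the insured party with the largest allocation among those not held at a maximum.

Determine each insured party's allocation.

Combined assessed value = 1,976,024.
Unconstrained shares: Quinlan 1,852.43; Dube 3,110.43; Ibarra 921.10; Okafor 489.75; Sato 1,426.29.
Capped: Quinlan ($1,200); balance $6,600 reallocated over remaining assessed value 1,506,735.
Capped: Dube ($3,300); balance $3,300 reallocated over remaining assessed value 718,750.
Redistributed shares: Ibarra 1,071.37 → $1,071; Okafor 569.65 → $570; Sato 1,658.98 → $1,659.

Quinlan: $1,200 | Dube: $3,300 | Ibarra: $1,071 | Okafor: $570 | Sato: $1,659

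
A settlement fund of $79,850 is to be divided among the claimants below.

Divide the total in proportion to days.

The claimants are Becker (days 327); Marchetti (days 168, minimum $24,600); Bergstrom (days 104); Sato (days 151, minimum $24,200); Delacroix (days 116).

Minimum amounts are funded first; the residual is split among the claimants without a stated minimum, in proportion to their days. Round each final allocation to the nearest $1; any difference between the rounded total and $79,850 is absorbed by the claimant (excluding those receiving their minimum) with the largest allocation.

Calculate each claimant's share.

Becker: $18,562 | Marchetti: $24,600 | Bergstrom: $5,903 | Sato: $24,200 | Delacroix: $6,585

Minimums first: Marchetti $24,600; Sato $24,200. Balance $31,050.
Balance split over remaining days 547: Becker 18,561.88 → $18,562; Bergstrom 5,903.47 → $5,903; Delacroix 6,584.64 → $6,585.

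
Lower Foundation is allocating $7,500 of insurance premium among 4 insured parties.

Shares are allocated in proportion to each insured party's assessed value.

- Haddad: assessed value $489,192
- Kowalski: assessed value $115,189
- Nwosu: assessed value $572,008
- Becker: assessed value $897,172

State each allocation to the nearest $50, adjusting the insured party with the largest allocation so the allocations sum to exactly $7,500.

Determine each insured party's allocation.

Haddad: $1,750 · Kowalski: $400 · Nwosu: $2,050 · Becker: $3,300

Combined assessed value = 2,073,561.
Unrounded shares: Haddad 489,192/2,073,561 × $7,500 = 1,769.39; Kowalski 115,189/2,073,561 × $7,500 = 416.63; Nwosu 572,008/2,073,561 × $7,500 = 2,068.93; Becker 897,172/2,073,561 × $7,500 = 3,245.04.
Rounded to nearest $50: Haddad $1,750; Kowalski $400; Nwosu $2,050; Becker $3,250. Sum = $7,450.
Difference $7,500 − $7,450 = +$50 applied to largest allocation (Becker): Becker becomes $3,300.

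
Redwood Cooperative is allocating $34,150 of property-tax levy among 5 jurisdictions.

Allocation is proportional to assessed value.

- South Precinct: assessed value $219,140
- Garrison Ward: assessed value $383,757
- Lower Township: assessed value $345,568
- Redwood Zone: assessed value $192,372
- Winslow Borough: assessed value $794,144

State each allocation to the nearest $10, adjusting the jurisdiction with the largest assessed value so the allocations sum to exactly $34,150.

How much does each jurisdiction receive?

South Precinct: $3,870 | Garrison Ward: $6,770 | Lower Township: $6,100 | Redwood Zone: $3,400 | Winslow Borough: $14,010

Sum of assessed value: 219,140 + 383,757 + 345,568 + 192,372 + 794,144 = 1,934,981.
Proportional shares: South Precinct 3,867.55; Garrison Ward 6,772.83; Lower Township 6,098.84; Redwood Zone 3,395.13; Winslow Borough 14,015.65.
After rounding ($10): South Precinct $3,870; Garrison Ward $6,770; Lower Township $6,100; Redwood Zone $3,400; Winslow Borough $14,020. Sum = $34,160.
Difference $34,150 − $34,160 = −$10 applied to largest assessed value (Winslow Borough): Winslow Borough becomes $14,010.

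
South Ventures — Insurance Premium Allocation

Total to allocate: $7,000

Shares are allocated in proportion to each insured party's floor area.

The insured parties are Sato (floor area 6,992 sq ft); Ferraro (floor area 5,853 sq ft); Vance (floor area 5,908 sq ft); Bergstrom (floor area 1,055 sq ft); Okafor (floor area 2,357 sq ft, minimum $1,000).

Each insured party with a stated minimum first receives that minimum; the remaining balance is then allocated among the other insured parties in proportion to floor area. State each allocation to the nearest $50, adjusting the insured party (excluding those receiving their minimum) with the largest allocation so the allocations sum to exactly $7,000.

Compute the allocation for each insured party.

Sato: $2,150; Ferraro: $1,750; Vance: $1,800; Bergstrom: $300; Okafor: $1,000

Fund the minimums — Okafor $1,000. Balance $6,000.
Balance split over remaining floor area 19,808: Sato 2,117.93 → $2,100; Ferraro 1,772.92 → $1,750; Vance 1,789.58 → $1,800; Bergstrom 319.57 → $300.
Rounding difference +$50 applied to Sato → $2,150.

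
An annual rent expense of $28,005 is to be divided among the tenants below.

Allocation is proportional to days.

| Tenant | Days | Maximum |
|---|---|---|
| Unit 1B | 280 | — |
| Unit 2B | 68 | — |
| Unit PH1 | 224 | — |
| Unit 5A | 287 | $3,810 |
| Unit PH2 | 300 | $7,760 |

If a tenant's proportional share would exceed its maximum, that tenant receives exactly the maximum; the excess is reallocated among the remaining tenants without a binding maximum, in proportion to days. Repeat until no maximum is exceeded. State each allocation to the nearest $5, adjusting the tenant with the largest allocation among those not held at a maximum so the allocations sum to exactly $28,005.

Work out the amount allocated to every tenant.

Unit 1B: $8,045; Unit 2B: $1,955; Unit PH1: $6,435; Unit 5A: $3,810; Unit PH2: $7,760

Sum of days: 1,159.
Pro-rata shares before constraints: Unit 1B 6,765.66; Unit 2B 1,643.09; Unit PH1 5,412.53; Unit 5A 6,934.80; Unit PH2 7,248.92.
Held at cap: Unit 5A ($3,810); remaining pool $24,195 reallocated over remaining days 872.
Held at cap: Unit PH2 ($7,760); remaining pool $16,435 reallocated over remaining days 572.
Redistributed shares: Unit 1B 8,045.10 → $8,045; Unit 2B 1,953.81 → $1,955; Unit PH1 6,436.08 → $6,435.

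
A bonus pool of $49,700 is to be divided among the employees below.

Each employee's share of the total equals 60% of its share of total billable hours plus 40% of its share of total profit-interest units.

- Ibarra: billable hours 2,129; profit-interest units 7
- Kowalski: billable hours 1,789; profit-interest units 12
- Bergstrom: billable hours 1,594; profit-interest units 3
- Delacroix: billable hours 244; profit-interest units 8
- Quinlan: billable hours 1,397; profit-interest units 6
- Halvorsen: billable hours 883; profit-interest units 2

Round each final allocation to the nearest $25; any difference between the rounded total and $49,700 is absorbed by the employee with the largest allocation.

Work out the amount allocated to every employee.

Ibarra: $11,550; Kowalski: $12,925; Bergstrom: $7,475; Delacroix: $5,100; Quinlan: $8,325; Halvorsen: $4,325

Billable hours total 8,036; profit-interest units total 38.
Combined weights (60% billable hours + 40% profit-interest units): Ibarra 0.2326; Kowalski 0.2599; Bergstrom 0.1506; Delacroix 0.1024; Quinlan 0.1675; Halvorsen 0.0870.
Raw shares: Ibarra 11,562.40; Kowalski 12,916.52; Bergstrom 7,484.49; Delacroix 5,090.70; Quinlan 8,322.94; Halvorsen 4,322.95.
Rounded to nearest $25: Ibarra $11,550; Kowalski $12,925; Bergstrom $7,475; Delacroix $5,100; Quinlan $8,325; Halvorsen $4,325. Sum = $49,700.
Sum already equals the total — no adjustment.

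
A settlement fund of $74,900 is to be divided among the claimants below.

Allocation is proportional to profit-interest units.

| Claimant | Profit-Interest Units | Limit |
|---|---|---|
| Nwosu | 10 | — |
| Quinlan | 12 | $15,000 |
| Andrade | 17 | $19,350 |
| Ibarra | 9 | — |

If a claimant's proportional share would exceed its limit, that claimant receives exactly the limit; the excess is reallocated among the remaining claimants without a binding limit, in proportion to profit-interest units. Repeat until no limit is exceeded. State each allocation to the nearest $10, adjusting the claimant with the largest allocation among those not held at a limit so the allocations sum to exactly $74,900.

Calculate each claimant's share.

Nwosu: $21,340 | Quinlan: $15,000 | Andrade: $19,350 | Ibarra: $19,210

Total profit-interest units = 48.
Proportional shares (ignoring caps): Nwosu 15,604.17; Quinlan 18,725.00; Andrade 26,527.08; Ibarra 14,043.75.
Capped: Quinlan ($15,000), Andrade ($19,350); balance $40,550 reallocated over remaining profit-interest units 19.
Remaining shares: Nwosu 21,342.11 → $21,340; Ibarra 19,207.89 → $19,210.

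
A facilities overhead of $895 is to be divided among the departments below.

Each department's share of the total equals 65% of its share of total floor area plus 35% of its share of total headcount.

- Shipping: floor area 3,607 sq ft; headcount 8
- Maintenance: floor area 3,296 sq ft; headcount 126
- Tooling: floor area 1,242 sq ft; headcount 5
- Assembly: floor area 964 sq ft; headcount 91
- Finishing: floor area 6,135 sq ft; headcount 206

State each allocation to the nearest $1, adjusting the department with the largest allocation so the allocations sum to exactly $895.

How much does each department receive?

Floor area total 15,244; headcount total 436.
Combined weights (65% floor area + 35% headcount): Shipping 0.1602; Maintenance 0.2417; Tooling 0.0570; Assembly 0.1142; Finishing 0.4270.
Proportional shares: Shipping 143.40; Maintenance 216.31; Tooling 50.99; Assembly 102.17; Finishing 382.13.
At nearest $1: Shipping $143; Maintenance $216; Tooling $51; Assembly $102; Finishing $382. Sum = $894.
Difference $895 − $894 = +$1 applied to largest allocation (Finishing): Finishing becomes $383.

Shipping: $143; Maintenance: $216; Tooling: $51; Assembly: $102; Finishing: $383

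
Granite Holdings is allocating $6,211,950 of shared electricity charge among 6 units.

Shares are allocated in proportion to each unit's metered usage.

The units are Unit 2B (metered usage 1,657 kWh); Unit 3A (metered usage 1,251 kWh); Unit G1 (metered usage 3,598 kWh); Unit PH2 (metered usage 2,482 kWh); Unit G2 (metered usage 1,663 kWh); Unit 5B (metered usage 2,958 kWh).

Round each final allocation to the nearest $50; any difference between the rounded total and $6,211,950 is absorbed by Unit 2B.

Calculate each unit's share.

Combined metered usage = 13,609.
Pro-rata amounts: Unit 2B 1,657/13,609 × $6,211,950 = 756,352.50; Unit 3A 1,251/13,609 × $6,211,950 = 571,030.16; Unit G1 3,598/13,609 × $6,211,950 = 1,642,339.34; Unit PH2 2,482/13,609 × $6,211,950 = 1,132,931.14; Unit G2 1,663/13,609 × $6,211,950 = 759,091.25; Unit 5B 2,958/13,609 × $6,211,950 = 1,350,205.61.
Rounded to nearest $50: Unit 2B $756,350; Unit 3A $571,050; Unit G1 $1,642,350; Unit PH2 $1,132,950; Unit G2 $759,100; Unit 5B $1,350,200. Sum = $6,212,000.
Difference $6,211,950 − $6,212,000 = −$50 applied to Unit 2B: Unit 2B becomes $756,300.

Unit 2B: $756,300 | Unit 3A: $571,050 | Unit G1: $1,642,350 | Unit PH2: $1,132,950 | Unit G2: $759,100 | Unit 5B: $1,350,200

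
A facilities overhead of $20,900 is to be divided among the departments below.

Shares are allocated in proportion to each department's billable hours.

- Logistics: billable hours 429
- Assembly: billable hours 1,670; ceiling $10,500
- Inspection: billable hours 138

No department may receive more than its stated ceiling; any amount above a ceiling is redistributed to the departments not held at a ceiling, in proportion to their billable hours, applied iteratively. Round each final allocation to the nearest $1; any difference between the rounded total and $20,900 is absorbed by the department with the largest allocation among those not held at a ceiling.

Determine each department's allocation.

Billable hours total: 2,237.
Pro-rata shares before constraints: Logistics 4,008.09; Assembly 15,602.59; Inspection 1,289.32.
Capped: Assembly ($10,500); balance $10,400 reallocated over remaining billable hours 567.
Redistributed shares: Logistics 7,868.78 → $7,869; Inspection 2,531.22 → $2,531.

Logistics: $7,869 · Assembly: $10,500 · Inspection: $2,531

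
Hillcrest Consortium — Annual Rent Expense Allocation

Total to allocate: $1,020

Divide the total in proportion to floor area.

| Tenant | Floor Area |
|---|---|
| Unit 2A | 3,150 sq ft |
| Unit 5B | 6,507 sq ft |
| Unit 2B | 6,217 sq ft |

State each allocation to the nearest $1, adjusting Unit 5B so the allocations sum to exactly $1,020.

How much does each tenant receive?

Unit 2A: $202; Unit 5B: $419; Unit 2B: $399

Combined floor area = 15,874.
Unrounded shares: Unit 2A 3,150/15,874 × $1,020 = 202.41; Unit 5B 6,507/15,874 × $1,020 = 418.11; Unit 2B 6,217/15,874 × $1,020 = 399.48.
At nearest $1: Unit 2A $202; Unit 5B $418; Unit 2B $399. Sum = $1,019.
Difference $1,020 − $1,019 = +$1 applied to Unit 5B: Unit 5B becomes $419.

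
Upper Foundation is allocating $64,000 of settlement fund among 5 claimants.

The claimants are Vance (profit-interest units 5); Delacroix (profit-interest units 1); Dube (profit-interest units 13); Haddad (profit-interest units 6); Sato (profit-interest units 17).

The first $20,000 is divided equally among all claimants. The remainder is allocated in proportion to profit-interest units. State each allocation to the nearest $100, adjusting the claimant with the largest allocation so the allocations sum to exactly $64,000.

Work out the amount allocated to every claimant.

First tranche $20,000 split equally: $4,000 each.
Remainder $44,000 by profit-interest units (total 42): Vance 5,238.10 → $5,200; Delacroix 1,047.62 → $1,000; Dube 13,619.05 → $13,600; Haddad 6,285.71 → $6,300; Sato 17,809.52 → $17,800.
Rounding difference +$100 on remainder applied to Sato.
Totals: Vance $4,000 + $5,200 = $9,200; Delacroix $4,000 + $1,000 = $5,000; Dube $4,000 + $13,600 = $17,600; Haddad $4,000 + $6,300 = $10,300; Sato $4,000 + $17,900 = $21,900.

Vance: $9,200 · Delacroix: $5,000 · Dube: $17,600 · Haddad: $10,300 · Sato: $21,900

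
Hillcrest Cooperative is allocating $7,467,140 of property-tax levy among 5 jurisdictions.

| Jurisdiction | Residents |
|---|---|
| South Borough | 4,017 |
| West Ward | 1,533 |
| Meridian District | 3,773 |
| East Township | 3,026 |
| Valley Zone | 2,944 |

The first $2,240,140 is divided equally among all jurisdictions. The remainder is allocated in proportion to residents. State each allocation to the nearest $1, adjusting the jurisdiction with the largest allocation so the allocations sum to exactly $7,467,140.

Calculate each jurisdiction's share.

First tranche $2,240,140 split equally: $448,028 each.
Remainder $5,227,000 by residents (total 15,293): South Borough 1,372,971.88 → $1,372,972; West Ward 523,964.62 → $523,965; Meridian District 1,289,575.03 → $1,289,575; East Township 1,034,257.63 → $1,034,258; Valley Zone 1,006,230.82 → $1,006,231.
Rounding difference −$1 on remainder applied to South Borough.
Totals: South Borough $448,028 + $1,372,971 = $1,820,999; West Ward $448,028 + $523,965 = $971,993; Meridian District $448,028 + $1,289,575 = $1,737,603; East Township $448,028 + $1,034,258 = $1,482,286; Valley Zone $448,028 + $1,006,231 = $1,454,259.

South Borough: $1,820,999 | West Ward: $971,993 | Meridian District: $1,737,603 | East Township: $1,482,286 | Valley Zone: $1,454,259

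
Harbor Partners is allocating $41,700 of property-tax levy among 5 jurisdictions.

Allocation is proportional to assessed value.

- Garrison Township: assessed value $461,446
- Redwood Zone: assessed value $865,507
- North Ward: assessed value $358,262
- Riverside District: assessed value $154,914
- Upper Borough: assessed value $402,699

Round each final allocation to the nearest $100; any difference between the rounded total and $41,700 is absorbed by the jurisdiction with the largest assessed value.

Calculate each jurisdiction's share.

Garrison Township: $8,600 · Redwood Zone: $16,000 · North Ward: $6,700 · Riverside District: $2,900 · Upper Borough: $7,500

Sum of assessed value: 2,242,828.
Raw shares: Garrison Township 461,446/2,242,828 × $41,700 = 8,579.48; Redwood Zone 865,507/2,242,828 × $41,700 = 16,092.02; North Ward 358,262/2,242,828 × $41,700 = 6,661.02; Riverside District 154,914/2,242,828 × $41,700 = 2,880.25; Upper Borough 402,699/2,242,828 × $41,700 = 7,487.22.
Rounded to nearest $100: Garrison Township $8,600; Redwood Zone $16,100; North Ward $6,700; Riverside District $2,900; Upper Borough $7,500. Sum = $41,800.
Difference $41,700 − $41,800 = −$100 applied to largest assessed value (Redwood Zone): Redwood Zone becomes $16,000.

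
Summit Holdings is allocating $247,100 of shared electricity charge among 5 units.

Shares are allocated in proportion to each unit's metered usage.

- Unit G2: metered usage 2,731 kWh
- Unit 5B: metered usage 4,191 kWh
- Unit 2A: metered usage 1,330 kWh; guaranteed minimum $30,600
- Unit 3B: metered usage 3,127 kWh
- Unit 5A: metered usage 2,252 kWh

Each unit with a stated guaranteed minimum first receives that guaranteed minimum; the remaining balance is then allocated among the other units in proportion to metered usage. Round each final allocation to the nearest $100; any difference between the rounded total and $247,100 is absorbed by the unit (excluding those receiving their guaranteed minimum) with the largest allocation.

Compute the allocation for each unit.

Unit G2: $48,100; Unit 5B: $73,800; Unit 2A: $30,600; Unit 3B: $55,000; Unit 5A: $39,600

Fund the minimums — Unit 2A $30,600. Remaining pool $216,500.
Remaining pool split over remaining metered usage 12,301: Unit G2 48,066.13 → $48,100; Unit 5B 73,762.42 → $73,800; Unit 3B 55,035.81 → $55,000; Unit 5A 39,635.64 → $39,600.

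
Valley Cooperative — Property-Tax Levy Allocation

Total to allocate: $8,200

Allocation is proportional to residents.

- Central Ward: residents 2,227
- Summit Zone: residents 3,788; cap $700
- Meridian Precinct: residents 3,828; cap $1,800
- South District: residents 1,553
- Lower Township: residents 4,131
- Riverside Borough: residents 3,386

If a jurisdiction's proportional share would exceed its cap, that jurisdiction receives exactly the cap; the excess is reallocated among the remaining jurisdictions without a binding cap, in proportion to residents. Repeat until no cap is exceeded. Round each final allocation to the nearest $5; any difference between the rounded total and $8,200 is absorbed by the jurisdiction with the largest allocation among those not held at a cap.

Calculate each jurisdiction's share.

Central Ward: $1,125 · Summit Zone: $700 · Meridian Precinct: $1,800 · South District: $785 · Lower Township: $2,080 · Riverside Borough: $1,710

Residents total: 18,913.
Proportional shares (ignoring caps): Central Ward 965.55; Summit Zone 1,642.34; Meridian Precinct 1,659.68; South District 673.33; Lower Township 1,791.05; Riverside Borough 1,468.05.
Held at cap: Summit Zone ($700); residual $7,500 reallocated over remaining residents 15,125.
Held at cap: Meridian Precinct ($1,800); residual $5,700 reallocated over remaining residents 11,297.
Remaining shares: Central Ward 1,123.65 → $1,125; South District 783.58 → $785; Lower Township 2,084.33 → $2,085; Riverside Borough 1,708.44 → $1,710.
Rounding difference −$5 applied to Lower Township → $2,080.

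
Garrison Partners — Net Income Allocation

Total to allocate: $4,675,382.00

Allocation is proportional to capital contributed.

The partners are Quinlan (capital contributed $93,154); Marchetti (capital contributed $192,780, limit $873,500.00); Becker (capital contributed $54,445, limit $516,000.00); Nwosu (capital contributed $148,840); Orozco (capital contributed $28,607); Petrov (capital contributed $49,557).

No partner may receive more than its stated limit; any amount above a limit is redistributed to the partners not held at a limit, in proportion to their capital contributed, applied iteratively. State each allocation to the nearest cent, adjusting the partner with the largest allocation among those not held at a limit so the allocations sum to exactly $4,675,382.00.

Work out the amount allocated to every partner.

Capital contributed total: 567,383.
Unconstrained shares: Quinlan 767,612.9437; Marchetti 1,588,556.8337; Becker 448,640.8176; Nwosu 1,226,479.9208; Orozco 235,729.0452; Petrov 408,362.4391.
Cap binds for Marchetti ($873,500.00); residual $3,801,882.00 reallocated over remaining capital contributed 374,603.
Cap binds for Becker ($516,000.00); residual $3,285,882.00 reallocated over remaining capital contributed 320,158.
Redistributed shares: Quinlan 956,068.7280 → $956,068.73; Nwosu 1,527,591.6169 → $1,527,591.62; Orozco 293,602.6161 → $293,602.62; Petrov 508,619.0390 → $508,619.04.
Rounding difference −$0.01 applied to Nwosu → $1,527,591.61.

Quinlan: $956,068.73; Marchetti: $873,500.00; Becker: $516,000.00; Nwosu: $1,527,591.61; Orozco: $293,602.62; Petrov: $508,619.04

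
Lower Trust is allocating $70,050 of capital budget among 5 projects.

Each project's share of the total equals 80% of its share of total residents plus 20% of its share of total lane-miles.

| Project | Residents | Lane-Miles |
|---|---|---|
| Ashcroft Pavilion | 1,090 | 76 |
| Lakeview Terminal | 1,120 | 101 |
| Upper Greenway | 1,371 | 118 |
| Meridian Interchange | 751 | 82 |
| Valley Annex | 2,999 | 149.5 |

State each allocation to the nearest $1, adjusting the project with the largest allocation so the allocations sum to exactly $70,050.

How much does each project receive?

Ashcroft Pavilion: $10,355 | Lakeview Terminal: $11,249 | Upper Greenway: $13,620 | Meridian Interchange: $7,923 | Valley Annex: $26,903

Residents total 7,331; lane-miles total 526.5.
Combined weights (80% residents + 20% lane-miles): Ashcroft Pavilion 0.1478; Lakeview Terminal 0.1606; Upper Greenway 0.1944; Meridian Interchange 0.1131; Valley Annex 0.3841.
Unrounded shares: Ashcroft Pavilion 10,354.57; Lakeview Terminal 11,249.14; Upper Greenway 13,620.21; Meridian Interchange 7,922.83; Valley Annex 26,903.26.
After rounding ($1): Ashcroft Pavilion $10,355; Lakeview Terminal $11,249; Upper Greenway $13,620; Meridian Interchange $7,923; Valley Annex $26,903. Sum = $70,050.
Sum already equals the total — no adjustment.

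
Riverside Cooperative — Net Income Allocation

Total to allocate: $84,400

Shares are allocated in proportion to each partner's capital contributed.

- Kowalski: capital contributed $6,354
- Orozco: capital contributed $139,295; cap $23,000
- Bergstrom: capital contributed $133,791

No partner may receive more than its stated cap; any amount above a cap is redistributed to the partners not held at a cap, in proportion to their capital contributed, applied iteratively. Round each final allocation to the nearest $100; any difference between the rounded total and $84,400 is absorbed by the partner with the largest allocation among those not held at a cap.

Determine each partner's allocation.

Total capital contributed = 279,440.
Unconstrained shares: Kowalski 1,919.12; Orozco 42,071.64; Bergstrom 40,409.25.
Capped: Orozco ($23,000); balance $61,400 reallocated over remaining capital contributed 140,145.
Remaining shares: Kowalski 2,783.80 → $2,800; Bergstrom 58,616.20 → $58,600.

Kowalski: $2,800 · Orozco: $23,000 · Bergstrom: $58,600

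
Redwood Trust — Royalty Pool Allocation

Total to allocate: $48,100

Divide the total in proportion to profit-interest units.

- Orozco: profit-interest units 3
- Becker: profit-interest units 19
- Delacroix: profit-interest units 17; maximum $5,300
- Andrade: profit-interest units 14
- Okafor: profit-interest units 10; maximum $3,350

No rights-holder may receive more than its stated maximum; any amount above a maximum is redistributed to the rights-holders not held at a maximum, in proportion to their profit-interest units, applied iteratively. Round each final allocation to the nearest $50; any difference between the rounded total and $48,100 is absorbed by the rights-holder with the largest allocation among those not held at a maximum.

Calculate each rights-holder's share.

Profit-interest units total: 63.
Unconstrained shares: Orozco 2,290.48; Becker 14,506.35; Delacroix 12,979.37; Andrade 10,688.89; Okafor 7,634.92.
Capped: Delacroix ($5,300), Okafor ($3,350); remaining pool $39,450 reallocated over remaining profit-interest units 36.
Shares after redistribution: Orozco 3,287.50 → $3,300; Becker 20,820.83 → $20,800; Andrade 15,341.67 → $15,350.

Orozco: $3,300 | Becker: $20,800 | Delacroix: $5,300 | Andrade: $15,350 | Okafor: $3,350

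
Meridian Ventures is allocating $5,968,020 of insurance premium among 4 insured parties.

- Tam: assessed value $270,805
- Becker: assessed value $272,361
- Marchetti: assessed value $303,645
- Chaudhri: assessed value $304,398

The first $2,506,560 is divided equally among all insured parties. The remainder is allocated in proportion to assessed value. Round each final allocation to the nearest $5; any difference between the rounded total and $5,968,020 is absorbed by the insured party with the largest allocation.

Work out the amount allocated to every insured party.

Tam: $1,440,900; Becker: $1,445,575; Marchetti: $1,539,640; Chaudhri: $1,541,905

Equal tier: $2,506,560 ÷ 4 = $626,640 apiece.
Remainder $3,461,460 by assessed value (total 1,151,209): Tam 814,257.60 → $814,260; Becker 818,936.19 → $818,935; Marchetti 913,001.05 → $913,000; Chaudhri 915,265.17 → $915,265.
Totals: Tam $626,640 + $814,260 = $1,440,900; Becker $626,640 + $818,935 = $1,445,575; Marchetti $626,640 + $913,000 = $1,539,640; Chaudhri $626,640 + $915,265 = $1,541,905.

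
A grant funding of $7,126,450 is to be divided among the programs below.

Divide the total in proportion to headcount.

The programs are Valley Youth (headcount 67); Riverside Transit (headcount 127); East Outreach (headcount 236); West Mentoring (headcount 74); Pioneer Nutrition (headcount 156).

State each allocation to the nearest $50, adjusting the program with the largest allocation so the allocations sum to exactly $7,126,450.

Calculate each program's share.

Combined headcount = 660.
Raw shares: Valley Youth 67/660 × $7,126,450 = 723,442.65; Riverside Transit 127/660 × $7,126,450 = 1,371,301.74; East Outreach 236/660 × $7,126,450 = 2,548,245.76; West Mentoring 74/660 × $7,126,450 = 799,026.21; Pioneer Nutrition 156/660 × $7,126,450 = 1,684,433.64.
After rounding ($50): Valley Youth $723,450; Riverside Transit $1,371,300; East Outreach $2,548,250; West Mentoring $799,050; Pioneer Nutrition $1,684,450. Sum = $7,126,500.
Difference $7,126,450 − $7,126,500 = −$50 applied to largest allocation (East Outreach): East Outreach becomes $2,548,200.

Valley Youth: $723,450 · Riverside Transit: $1,371,300 · East Outreach: $2,548,200 · West Mentoring: $799,050 · Pioneer Nutrition: $1,684,450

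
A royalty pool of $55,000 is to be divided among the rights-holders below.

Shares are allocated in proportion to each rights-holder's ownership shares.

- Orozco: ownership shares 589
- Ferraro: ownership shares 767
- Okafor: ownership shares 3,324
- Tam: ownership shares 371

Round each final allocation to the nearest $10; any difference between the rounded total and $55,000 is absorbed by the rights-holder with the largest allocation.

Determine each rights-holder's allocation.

Orozco: $6,410 · Ferraro: $8,350 · Okafor: $36,200 · Tam: $4,040

Combined ownership shares = 5,051.
Proportional shares: Orozco 589/5,051 × $55,000 = 6,413.58; Ferraro 767/5,051 × $55,000 = 8,351.81; Okafor 3,324/5,051 × $55,000 = 36,194.81; Tam 371/5,051 × $55,000 = 4,039.79.
Rounded to nearest $10: Orozco $6,410; Ferraro $8,350; Okafor $36,190; Tam $4,040. Sum = $54,990.
Difference $55,000 − $54,990 = +$10 applied to largest allocation (Okafor): Okafor becomes $36,200.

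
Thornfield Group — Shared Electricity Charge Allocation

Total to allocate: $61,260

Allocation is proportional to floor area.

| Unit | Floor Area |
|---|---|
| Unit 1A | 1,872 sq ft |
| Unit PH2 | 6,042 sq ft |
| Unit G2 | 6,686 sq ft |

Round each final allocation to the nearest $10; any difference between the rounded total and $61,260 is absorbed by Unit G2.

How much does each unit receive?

Sum of floor area: 14,600.
Pro-rata amounts: Unit 1A 1,872/14,600 × $61,260 = 7,854.71; Unit PH2 6,042/14,600 × $61,260 = 25,351.57; Unit G2 6,686/14,600 × $61,260 = 28,053.72.
After rounding ($10): Unit 1A $7,850; Unit PH2 $25,350; Unit G2 $28,050. Sum = $61,250.
Difference $61,260 − $61,250 = +$10 applied to Unit G2: Unit G2 becomes $28,060.

Unit 1A: $7,850 · Unit PH2: $25,350 · Unit G2: $28,060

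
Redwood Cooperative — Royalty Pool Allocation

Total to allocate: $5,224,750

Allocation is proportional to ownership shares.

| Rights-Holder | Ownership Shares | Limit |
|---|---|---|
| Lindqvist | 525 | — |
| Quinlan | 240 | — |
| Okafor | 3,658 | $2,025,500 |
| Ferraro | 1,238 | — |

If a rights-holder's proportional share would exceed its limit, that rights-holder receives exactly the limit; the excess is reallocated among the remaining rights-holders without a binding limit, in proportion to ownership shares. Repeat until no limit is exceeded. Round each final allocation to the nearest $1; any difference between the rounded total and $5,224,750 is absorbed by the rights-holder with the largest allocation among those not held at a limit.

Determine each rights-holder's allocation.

Sum of ownership shares: 5,661.
Pro-rata shares before constraints: Lindqvist 484,542.26; Quinlan 221,505.03; Okafor 3,376,105.90; Ferraro 1,142,596.80.
Cap binds for Okafor ($2,025,500); remaining pool $3,199,250 reallocated over remaining ownership shares 2,003.
Remaining shares: Lindqvist 838,545.31 → $838,545; Quinlan 383,335.00 → $383,335; Ferraro 1,977,369.70 → $1,977,370.

Lindqvist: $838,545 · Quinlan: $383,335 · Okafor: $2,025,500 · Ferraro: $1,977,370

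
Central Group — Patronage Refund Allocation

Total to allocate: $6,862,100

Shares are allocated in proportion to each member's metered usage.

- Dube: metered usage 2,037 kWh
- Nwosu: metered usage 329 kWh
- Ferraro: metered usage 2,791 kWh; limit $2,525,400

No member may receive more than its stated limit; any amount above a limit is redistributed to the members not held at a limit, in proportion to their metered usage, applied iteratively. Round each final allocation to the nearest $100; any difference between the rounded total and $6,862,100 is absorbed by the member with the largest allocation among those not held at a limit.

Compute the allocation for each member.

Dube: $3,733,700 · Nwosu: $603,000 · Ferraro: $2,525,400

Total metered usage = 5,157.
Unconstrained shares: Dube 2,710,509.54; Nwosu 437,779.89; Ferraro 3,713,810.57.
Cap binds for Ferraro ($2,525,400); residual $4,336,700 reallocated over remaining metered usage 2,366.
Shares after redistribution: Dube 3,733,667.75 → $3,733,700; Nwosu 603,032.25 → $603,000.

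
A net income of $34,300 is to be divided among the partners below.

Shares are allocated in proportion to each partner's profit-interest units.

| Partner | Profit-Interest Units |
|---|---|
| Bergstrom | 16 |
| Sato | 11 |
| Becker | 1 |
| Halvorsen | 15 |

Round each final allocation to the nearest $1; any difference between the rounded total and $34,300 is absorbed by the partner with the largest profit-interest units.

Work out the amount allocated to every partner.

Bergstrom: $12,763 · Sato: $8,774 · Becker: $798 · Halvorsen: $11,965

Total profit-interest units = 16 + 11 + 1 + 15 = 43.
Pro-rata amounts: Bergstrom 12,762.79; Sato 8,774.42; Becker 797.67; Halvorsen 11,965.12.
After rounding ($1): Bergstrom $12,763; Sato $8,774; Becker $798; Halvorsen $11,965. Sum = $34,300.
No rounding difference to absorb.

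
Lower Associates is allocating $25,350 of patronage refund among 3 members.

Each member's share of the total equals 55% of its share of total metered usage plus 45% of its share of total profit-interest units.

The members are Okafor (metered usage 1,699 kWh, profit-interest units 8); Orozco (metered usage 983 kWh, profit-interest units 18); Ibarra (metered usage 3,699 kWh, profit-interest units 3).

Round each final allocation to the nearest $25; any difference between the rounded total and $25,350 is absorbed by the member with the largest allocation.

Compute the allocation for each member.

Okafor: $6,850 · Orozco: $9,225 · Ibarra: $9,275

Metered usage total 6,381; profit-interest units total 29.
Combined weights (55% metered usage + 45% profit-interest units): Okafor 0.2706; Orozco 0.3640; Ibarra 0.3654.
Pro-rata amounts: Okafor 6,859.22; Orozco 9,228.37; Ibarra 9,262.41.
At nearest $25: Okafor $6,850; Orozco $9,225; Ibarra $9,250. Sum = $25,325.
Difference $25,350 − $25,325 = +$25 applied to largest allocation (Ibarra): Ibarra becomes $9,275.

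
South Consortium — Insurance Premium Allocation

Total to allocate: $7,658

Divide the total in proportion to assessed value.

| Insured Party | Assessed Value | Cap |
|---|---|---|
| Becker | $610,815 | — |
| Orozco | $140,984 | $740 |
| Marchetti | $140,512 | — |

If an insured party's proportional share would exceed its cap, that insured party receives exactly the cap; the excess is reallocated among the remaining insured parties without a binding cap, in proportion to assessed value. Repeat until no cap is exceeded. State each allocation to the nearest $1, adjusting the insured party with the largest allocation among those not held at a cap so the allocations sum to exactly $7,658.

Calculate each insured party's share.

Becker: $5,624; Orozco: $740; Marchetti: $1,294

Assessed value total: 892,311.
Unconstrained shares: Becker 5,242.14; Orozco 1,209.95; Marchetti 1,205.90.
Held at cap: Orozco ($740); remaining pool $6,918 reallocated over remaining assessed value 751,327.
Remaining shares: Becker 5,624.21 → $5,624; Marchetti 1,293.79 → $1,294.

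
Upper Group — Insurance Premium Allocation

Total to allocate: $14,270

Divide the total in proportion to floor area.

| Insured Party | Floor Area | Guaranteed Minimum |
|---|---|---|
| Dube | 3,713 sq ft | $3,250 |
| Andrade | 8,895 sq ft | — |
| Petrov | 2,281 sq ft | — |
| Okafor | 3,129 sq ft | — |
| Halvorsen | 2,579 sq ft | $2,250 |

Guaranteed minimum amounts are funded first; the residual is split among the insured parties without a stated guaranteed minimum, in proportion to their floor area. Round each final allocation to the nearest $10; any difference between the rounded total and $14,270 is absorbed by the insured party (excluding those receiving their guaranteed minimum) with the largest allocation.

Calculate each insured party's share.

Dube: $3,250 · Andrade: $5,450 · Petrov: $1,400 · Okafor: $1,920 · Halvorsen: $2,250

Minimums first: Dube $3,250; Halvorsen $2,250. Residual $8,770.
Residual split over remaining floor area 14,305: Andrade 5,453.28 → $5,450; Petrov 1,398.42 → $1,400; Okafor 1,918.30 → $1,920.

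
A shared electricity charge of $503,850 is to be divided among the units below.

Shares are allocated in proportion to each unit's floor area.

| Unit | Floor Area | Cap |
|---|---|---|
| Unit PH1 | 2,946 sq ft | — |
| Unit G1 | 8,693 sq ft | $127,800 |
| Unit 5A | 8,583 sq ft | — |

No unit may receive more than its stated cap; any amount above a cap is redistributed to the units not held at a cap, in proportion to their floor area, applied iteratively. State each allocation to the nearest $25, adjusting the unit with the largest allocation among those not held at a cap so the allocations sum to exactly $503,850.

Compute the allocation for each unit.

Unit PH1: $96,100; Unit G1: $127,800; Unit 5A: $279,950

Total floor area = 20,222.
Proportional shares (ignoring caps): Unit PH1 73,402.34; Unit G1 216,594.21; Unit 5A 213,853.45.
Cap binds for Unit G1 ($127,800); residual $376,050 reallocated over remaining floor area 11,529.
Remaining shares: Unit PH1 96,091.88 → $96,100; Unit 5A 279,958.12 → $279,950.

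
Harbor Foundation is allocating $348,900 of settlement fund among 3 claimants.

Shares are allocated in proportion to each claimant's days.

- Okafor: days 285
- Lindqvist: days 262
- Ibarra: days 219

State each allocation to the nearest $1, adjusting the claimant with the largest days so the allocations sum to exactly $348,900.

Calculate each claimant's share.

Okafor: $129,812 | Lindqvist: $119,337 | Ibarra: $99,751

Days total: 285 + 262 + 219 = 766.
Unrounded shares: Okafor 129,812.66; Lindqvist 119,336.55; Ibarra 99,750.78.
Rounded to nearest $1: Okafor $129,813; Lindqvist $119,337; Ibarra $99,751. Sum = $348,901.
Difference $348,900 − $348,901 = −$1 applied to largest days (Okafor): Okafor becomes $129,812.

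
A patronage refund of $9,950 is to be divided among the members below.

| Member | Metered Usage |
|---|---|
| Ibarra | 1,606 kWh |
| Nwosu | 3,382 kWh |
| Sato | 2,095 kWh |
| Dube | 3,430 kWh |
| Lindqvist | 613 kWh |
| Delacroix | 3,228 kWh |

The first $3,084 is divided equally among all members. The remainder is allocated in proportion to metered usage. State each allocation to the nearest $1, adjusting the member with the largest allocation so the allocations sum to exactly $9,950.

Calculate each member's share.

Ibarra: $1,282; Nwosu: $2,132; Sato: $1,516; Dube: $2,155; Lindqvist: $807; Delacroix: $2,058

Equal tier: $3,084 ÷ 6 = $514 apiece.
Remainder $6,866 by metered usage (total 14,354): Ibarra 768.20 → $768; Nwosu 1,617.72 → $1,618; Sato 1,002.11 → $1,002; Dube 1,640.68 → $1,641; Lindqvist 293.22 → $293; Delacroix 1,544.06 → $1,544.
Totals: Ibarra $514 + $768 = $1,282; Nwosu $514 + $1,618 = $2,132; Sato $514 + $1,002 = $1,516; Dube $514 + $1,641 = $2,155; Lindqvist $514 + $293 = $807; Delacroix $514 + $1,544 = $2,058.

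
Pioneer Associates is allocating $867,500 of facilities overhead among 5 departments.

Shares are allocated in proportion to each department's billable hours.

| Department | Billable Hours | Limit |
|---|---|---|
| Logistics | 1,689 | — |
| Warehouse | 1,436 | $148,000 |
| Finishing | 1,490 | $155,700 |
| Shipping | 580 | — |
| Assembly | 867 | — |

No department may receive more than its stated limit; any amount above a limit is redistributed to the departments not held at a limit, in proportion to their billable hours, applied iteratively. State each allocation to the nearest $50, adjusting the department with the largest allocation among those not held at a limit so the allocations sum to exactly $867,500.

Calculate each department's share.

Logistics: $303,700; Warehouse: $148,000; Finishing: $155,700; Shipping: $104,250; Assembly: $155,850

Combined billable hours = 6,062.
Pro-rata shares before constraints: Logistics 241,703.65; Warehouse 205,498.19; Finishing 213,225.83; Shipping 83,000.66; Assembly 124,071.68.
Cap binds for Warehouse ($148,000), Finishing ($155,700); residual $563,800 reallocated over remaining billable hours 3,136.
Shares after redistribution: Logistics 303,653.76 → $303,650; Shipping 104,274.23 → $104,250; Assembly 155,872.00 → $155,850.
Rounding difference +$50 applied to Logistics → $303,700.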